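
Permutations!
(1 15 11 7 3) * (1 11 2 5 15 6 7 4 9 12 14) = (1 6 7 3 11 4 9 12 14)(2 5 15) = [0, 6, 5, 11, 9, 15, 7, 3, 8, 12, 10, 4, 14, 13, 1, 2]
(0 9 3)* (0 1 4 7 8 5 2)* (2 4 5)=[9, 5, 0, 1, 7, 4, 6, 8, 2, 3]=(0 9 3 1 5 4 7 8 2)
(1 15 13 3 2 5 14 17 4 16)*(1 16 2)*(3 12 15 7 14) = (1 7 14 17 4 2 5 3)(12 15 13) = [0, 7, 5, 1, 2, 3, 6, 14, 8, 9, 10, 11, 15, 12, 17, 13, 16, 4]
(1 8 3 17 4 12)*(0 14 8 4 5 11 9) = (0 14 8 3 17 5 11 9)(1 4 12) = [14, 4, 2, 17, 12, 11, 6, 7, 3, 0, 10, 9, 1, 13, 8, 15, 16, 5]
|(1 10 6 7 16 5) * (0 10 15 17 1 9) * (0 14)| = |(0 10 6 7 16 5 9 14)(1 15 17)| = 24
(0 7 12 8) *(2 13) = (0 7 12 8)(2 13) = [7, 1, 13, 3, 4, 5, 6, 12, 0, 9, 10, 11, 8, 2]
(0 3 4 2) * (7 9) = (0 3 4 2)(7 9) = [3, 1, 0, 4, 2, 5, 6, 9, 8, 7]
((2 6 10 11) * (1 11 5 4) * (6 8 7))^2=(1 2 7 10 4 11 8 6 5)=[0, 2, 7, 3, 11, 1, 5, 10, 6, 9, 4, 8]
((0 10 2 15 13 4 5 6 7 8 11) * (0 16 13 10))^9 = (4 5 6 7 8 11 16 13) = [0, 1, 2, 3, 5, 6, 7, 8, 11, 9, 10, 16, 12, 4, 14, 15, 13]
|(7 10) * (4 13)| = |(4 13)(7 10)| = 2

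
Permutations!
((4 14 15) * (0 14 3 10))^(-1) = (0 10 3 4 15 14) = [10, 1, 2, 4, 15, 5, 6, 7, 8, 9, 3, 11, 12, 13, 0, 14]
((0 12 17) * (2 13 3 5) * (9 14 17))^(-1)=[17, 1, 5, 13, 4, 3, 6, 7, 8, 12, 10, 11, 0, 2, 9, 15, 16, 14]=(0 17 14 9 12)(2 5 3 13)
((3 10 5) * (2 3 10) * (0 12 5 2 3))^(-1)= (0 2 10 5 12)= [2, 1, 10, 3, 4, 12, 6, 7, 8, 9, 5, 11, 0]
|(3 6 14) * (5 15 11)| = 3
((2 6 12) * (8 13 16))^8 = (2 12 6)(8 16 13) = [0, 1, 12, 3, 4, 5, 2, 7, 16, 9, 10, 11, 6, 8, 14, 15, 13]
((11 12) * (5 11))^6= (12)= [0, 1, 2, 3, 4, 5, 6, 7, 8, 9, 10, 11, 12]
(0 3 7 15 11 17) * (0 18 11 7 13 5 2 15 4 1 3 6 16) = [6, 3, 15, 13, 1, 2, 16, 4, 8, 9, 10, 17, 12, 5, 14, 7, 0, 18, 11] = (0 6 16)(1 3 13 5 2 15 7 4)(11 17 18)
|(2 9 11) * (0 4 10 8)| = |(0 4 10 8)(2 9 11)| = 12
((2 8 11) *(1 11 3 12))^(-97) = [0, 12, 11, 8, 4, 5, 6, 7, 2, 9, 10, 1, 3] = (1 12 3 8 2 11)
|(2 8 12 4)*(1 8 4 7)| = 4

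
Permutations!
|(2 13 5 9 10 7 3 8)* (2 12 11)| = |(2 13 5 9 10 7 3 8 12 11)| = 10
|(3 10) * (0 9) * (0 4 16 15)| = 10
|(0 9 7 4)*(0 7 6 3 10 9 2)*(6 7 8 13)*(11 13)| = 18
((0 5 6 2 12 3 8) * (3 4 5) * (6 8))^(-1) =[8, 1, 6, 0, 12, 4, 3, 7, 5, 9, 10, 11, 2] =(0 8 5 4 12 2 6 3)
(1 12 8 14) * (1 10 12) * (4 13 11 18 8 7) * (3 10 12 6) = (3 10 6)(4 13 11 18 8 14 12 7) = [0, 1, 2, 10, 13, 5, 3, 4, 14, 9, 6, 18, 7, 11, 12, 15, 16, 17, 8]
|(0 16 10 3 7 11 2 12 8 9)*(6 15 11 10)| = |(0 16 6 15 11 2 12 8 9)(3 7 10)| = 9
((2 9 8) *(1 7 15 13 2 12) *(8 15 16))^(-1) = [0, 12, 13, 3, 4, 5, 6, 1, 16, 2, 10, 11, 8, 15, 14, 9, 7] = (1 12 8 16 7)(2 13 15 9)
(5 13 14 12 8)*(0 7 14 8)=(0 7 14 12)(5 13 8)=[7, 1, 2, 3, 4, 13, 6, 14, 5, 9, 10, 11, 0, 8, 12]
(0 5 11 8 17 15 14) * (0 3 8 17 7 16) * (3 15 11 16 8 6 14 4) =(0 5 16)(3 6 14 15 4)(7 8)(11 17) =[5, 1, 2, 6, 3, 16, 14, 8, 7, 9, 10, 17, 12, 13, 15, 4, 0, 11]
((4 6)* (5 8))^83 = [0, 1, 2, 3, 6, 8, 4, 7, 5] = (4 6)(5 8)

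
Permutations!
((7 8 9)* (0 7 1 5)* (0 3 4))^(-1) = (0 4 3 5 1 9 8 7) = [4, 9, 2, 5, 3, 1, 6, 0, 7, 8]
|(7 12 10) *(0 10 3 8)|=|(0 10 7 12 3 8)|=6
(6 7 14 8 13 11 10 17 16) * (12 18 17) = [0, 1, 2, 3, 4, 5, 7, 14, 13, 9, 12, 10, 18, 11, 8, 15, 6, 16, 17] = (6 7 14 8 13 11 10 12 18 17 16)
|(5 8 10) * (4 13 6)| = 3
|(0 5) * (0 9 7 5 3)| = |(0 3)(5 9 7)| = 6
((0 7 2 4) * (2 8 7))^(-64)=[4, 1, 0, 3, 2, 5, 6, 7, 8]=(8)(0 4 2)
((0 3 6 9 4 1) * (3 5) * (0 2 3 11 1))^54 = (11) = [0, 1, 2, 3, 4, 5, 6, 7, 8, 9, 10, 11]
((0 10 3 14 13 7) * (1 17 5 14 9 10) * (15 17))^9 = (0 1 15 17 5 14 13 7) = [1, 15, 2, 3, 4, 14, 6, 0, 8, 9, 10, 11, 12, 7, 13, 17, 16, 5]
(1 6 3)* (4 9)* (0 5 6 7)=[5, 7, 2, 1, 9, 6, 3, 0, 8, 4]=(0 5 6 3 1 7)(4 9)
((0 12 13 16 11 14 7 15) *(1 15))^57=(0 16 7)(1 12 11)(13 14 15)=[16, 12, 2, 3, 4, 5, 6, 0, 8, 9, 10, 1, 11, 14, 15, 13, 7]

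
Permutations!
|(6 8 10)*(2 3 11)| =3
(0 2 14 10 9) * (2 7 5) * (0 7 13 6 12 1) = [13, 0, 14, 3, 4, 2, 12, 5, 8, 7, 9, 11, 1, 6, 10] = (0 13 6 12 1)(2 14 10 9 7 5)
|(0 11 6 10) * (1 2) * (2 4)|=12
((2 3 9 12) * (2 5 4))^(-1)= (2 4 5 12 9 3)= [0, 1, 4, 2, 5, 12, 6, 7, 8, 3, 10, 11, 9]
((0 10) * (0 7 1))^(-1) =(0 1 7 10) =[1, 7, 2, 3, 4, 5, 6, 10, 8, 9, 0]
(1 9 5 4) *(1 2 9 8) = (1 8)(2 9 5 4) = [0, 8, 9, 3, 2, 4, 6, 7, 1, 5]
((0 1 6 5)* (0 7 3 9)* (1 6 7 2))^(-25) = [9, 2, 5, 7, 4, 6, 0, 1, 8, 3] = (0 9 3 7 1 2 5 6)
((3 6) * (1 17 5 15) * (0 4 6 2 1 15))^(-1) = (0 5 17 1 2 3 6 4) = [5, 2, 3, 6, 0, 17, 4, 7, 8, 9, 10, 11, 12, 13, 14, 15, 16, 1]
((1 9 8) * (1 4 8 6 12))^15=(1 12 6 9)(4 8)=[0, 12, 2, 3, 8, 5, 9, 7, 4, 1, 10, 11, 6]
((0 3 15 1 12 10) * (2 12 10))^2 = (0 15 10 3 1) = [15, 0, 2, 1, 4, 5, 6, 7, 8, 9, 3, 11, 12, 13, 14, 10]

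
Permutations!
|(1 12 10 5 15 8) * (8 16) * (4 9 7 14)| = 28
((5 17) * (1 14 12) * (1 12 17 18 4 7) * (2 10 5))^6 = (1 18 2)(4 10 14)(5 17 7) = [0, 18, 1, 3, 10, 17, 6, 5, 8, 9, 14, 11, 12, 13, 4, 15, 16, 7, 2]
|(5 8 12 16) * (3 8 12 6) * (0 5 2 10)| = 6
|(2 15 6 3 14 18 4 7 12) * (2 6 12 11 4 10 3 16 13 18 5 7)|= 14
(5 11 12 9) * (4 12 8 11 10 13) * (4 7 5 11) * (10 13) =(4 12 9 11 8)(5 13 7) =[0, 1, 2, 3, 12, 13, 6, 5, 4, 11, 10, 8, 9, 7]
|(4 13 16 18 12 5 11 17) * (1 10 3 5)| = |(1 10 3 5 11 17 4 13 16 18 12)| = 11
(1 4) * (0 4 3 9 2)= (0 4 1 3 9 2)= [4, 3, 0, 9, 1, 5, 6, 7, 8, 2]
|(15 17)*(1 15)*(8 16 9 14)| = |(1 15 17)(8 16 9 14)| = 12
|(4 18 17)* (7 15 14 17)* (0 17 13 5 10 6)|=|(0 17 4 18 7 15 14 13 5 10 6)|=11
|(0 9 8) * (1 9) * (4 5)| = 4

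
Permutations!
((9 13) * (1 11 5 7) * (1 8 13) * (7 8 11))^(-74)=[0, 5, 2, 3, 4, 9, 6, 8, 1, 11, 10, 13, 12, 7]=(1 5 9 11 13 7 8)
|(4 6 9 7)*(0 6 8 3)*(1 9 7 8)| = 8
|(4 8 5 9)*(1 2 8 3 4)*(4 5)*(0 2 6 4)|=|(0 2 8)(1 6 4 3 5 9)|=6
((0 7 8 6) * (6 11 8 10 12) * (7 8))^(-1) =(0 6 12 10 7 11 8) =[6, 1, 2, 3, 4, 5, 12, 11, 0, 9, 7, 8, 10]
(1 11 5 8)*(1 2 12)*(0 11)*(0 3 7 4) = (0 11 5 8 2 12 1 3 7 4) = [11, 3, 12, 7, 0, 8, 6, 4, 2, 9, 10, 5, 1]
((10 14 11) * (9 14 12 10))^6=(14)=[0, 1, 2, 3, 4, 5, 6, 7, 8, 9, 10, 11, 12, 13, 14]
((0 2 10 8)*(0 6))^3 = (0 8 2 6 10) = [8, 1, 6, 3, 4, 5, 10, 7, 2, 9, 0]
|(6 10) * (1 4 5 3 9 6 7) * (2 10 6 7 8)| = |(1 4 5 3 9 7)(2 10 8)| = 6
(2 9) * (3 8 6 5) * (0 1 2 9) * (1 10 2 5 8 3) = (0 10 2)(1 5)(6 8) = [10, 5, 0, 3, 4, 1, 8, 7, 6, 9, 2]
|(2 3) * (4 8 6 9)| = |(2 3)(4 8 6 9)| = 4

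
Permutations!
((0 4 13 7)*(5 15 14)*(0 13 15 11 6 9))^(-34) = [6, 1, 2, 3, 9, 15, 5, 7, 8, 11, 10, 14, 12, 13, 4, 0] = (0 6 5 15)(4 9 11 14)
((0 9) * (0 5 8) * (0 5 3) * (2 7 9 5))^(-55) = (0 5 8 2 7 9 3) = [5, 1, 7, 0, 4, 8, 6, 9, 2, 3]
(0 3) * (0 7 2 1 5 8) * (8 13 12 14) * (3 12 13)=(0 12 14 8)(1 5 3 7 2)=[12, 5, 1, 7, 4, 3, 6, 2, 0, 9, 10, 11, 14, 13, 8]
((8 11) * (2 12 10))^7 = (2 12 10)(8 11) = [0, 1, 12, 3, 4, 5, 6, 7, 11, 9, 2, 8, 10]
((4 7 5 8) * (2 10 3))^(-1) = (2 3 10)(4 8 5 7) = [0, 1, 3, 10, 8, 7, 6, 4, 5, 9, 2]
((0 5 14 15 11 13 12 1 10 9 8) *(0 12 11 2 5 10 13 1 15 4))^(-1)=(0 4 14 5 2 15 12 8 9 10)(1 11 13)=[4, 11, 15, 3, 14, 2, 6, 7, 9, 10, 0, 13, 8, 1, 5, 12]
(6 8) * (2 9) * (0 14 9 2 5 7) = [14, 1, 2, 3, 4, 7, 8, 0, 6, 5, 10, 11, 12, 13, 9] = (0 14 9 5 7)(6 8)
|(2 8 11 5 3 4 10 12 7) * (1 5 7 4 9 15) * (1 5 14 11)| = |(1 14 11 7 2 8)(3 9 15 5)(4 10 12)| = 12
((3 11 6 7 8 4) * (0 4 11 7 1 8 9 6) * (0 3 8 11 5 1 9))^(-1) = [7, 5, 2, 11, 0, 8, 9, 3, 4, 6, 10, 1] = (0 7 3 11 1 5 8 4)(6 9)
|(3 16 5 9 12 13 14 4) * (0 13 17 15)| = |(0 13 14 4 3 16 5 9 12 17 15)| = 11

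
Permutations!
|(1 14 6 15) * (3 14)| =|(1 3 14 6 15)| =5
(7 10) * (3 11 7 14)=(3 11 7 10 14)=[0, 1, 2, 11, 4, 5, 6, 10, 8, 9, 14, 7, 12, 13, 3]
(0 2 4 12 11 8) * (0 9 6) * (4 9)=(0 2 9 6)(4 12 11 8)=[2, 1, 9, 3, 12, 5, 0, 7, 4, 6, 10, 8, 11]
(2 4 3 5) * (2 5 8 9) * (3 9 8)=(2 4 9)=[0, 1, 4, 3, 9, 5, 6, 7, 8, 2]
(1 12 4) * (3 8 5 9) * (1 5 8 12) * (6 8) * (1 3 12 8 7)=(1 3 8 6 7)(4 5 9 12)=[0, 3, 2, 8, 5, 9, 7, 1, 6, 12, 10, 11, 4]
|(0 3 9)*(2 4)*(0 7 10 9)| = |(0 3)(2 4)(7 10 9)| = 6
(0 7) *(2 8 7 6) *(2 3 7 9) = (0 6 3 7)(2 8 9) = [6, 1, 8, 7, 4, 5, 3, 0, 9, 2]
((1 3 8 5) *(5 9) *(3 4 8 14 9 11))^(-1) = [0, 5, 2, 11, 1, 9, 6, 7, 4, 14, 10, 8, 12, 13, 3] = (1 5 9 14 3 11 8 4)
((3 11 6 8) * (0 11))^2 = (0 6 3 11 8) = [6, 1, 2, 11, 4, 5, 3, 7, 0, 9, 10, 8]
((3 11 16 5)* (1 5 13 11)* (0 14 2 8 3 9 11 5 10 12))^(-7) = (0 14 2 8 3 1 10 12)(5 16 9 13 11) = [14, 10, 8, 1, 4, 16, 6, 7, 3, 13, 12, 5, 0, 11, 2, 15, 9]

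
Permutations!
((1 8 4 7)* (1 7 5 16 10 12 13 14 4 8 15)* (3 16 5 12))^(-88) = (3 10 16) = [0, 1, 2, 10, 4, 5, 6, 7, 8, 9, 16, 11, 12, 13, 14, 15, 3]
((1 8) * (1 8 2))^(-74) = (8) = [0, 1, 2, 3, 4, 5, 6, 7, 8]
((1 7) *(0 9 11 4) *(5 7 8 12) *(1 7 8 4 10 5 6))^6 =[12, 5, 2, 3, 8, 0, 10, 7, 9, 6, 4, 1, 11] =(0 12 11 1 5)(4 8 9 6 10)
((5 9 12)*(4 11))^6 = [0, 1, 2, 3, 4, 5, 6, 7, 8, 9, 10, 11, 12] = (12)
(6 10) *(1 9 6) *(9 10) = [0, 10, 2, 3, 4, 5, 9, 7, 8, 6, 1] = (1 10)(6 9)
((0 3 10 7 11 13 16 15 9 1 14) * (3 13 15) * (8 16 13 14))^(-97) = [14, 16, 2, 7, 4, 5, 6, 15, 3, 8, 11, 9, 12, 13, 0, 1, 10] = (0 14)(1 16 10 11 9 8 3 7 15)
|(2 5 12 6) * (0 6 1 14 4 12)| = 4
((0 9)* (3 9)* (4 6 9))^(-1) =(0 9 6 4 3) =[9, 1, 2, 0, 3, 5, 4, 7, 8, 6]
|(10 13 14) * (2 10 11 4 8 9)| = 8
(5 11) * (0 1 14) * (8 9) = (0 1 14)(5 11)(8 9) = [1, 14, 2, 3, 4, 11, 6, 7, 9, 8, 10, 5, 12, 13, 0]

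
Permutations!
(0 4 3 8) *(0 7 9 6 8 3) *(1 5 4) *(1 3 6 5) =(0 3 6 8 7 9 5 4) =[3, 1, 2, 6, 0, 4, 8, 9, 7, 5]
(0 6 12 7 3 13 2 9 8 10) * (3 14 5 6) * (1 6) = (0 3 13 2 9 8 10)(1 6 12 7 14 5) = [3, 6, 9, 13, 4, 1, 12, 14, 10, 8, 0, 11, 7, 2, 5]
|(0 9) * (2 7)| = |(0 9)(2 7)| = 2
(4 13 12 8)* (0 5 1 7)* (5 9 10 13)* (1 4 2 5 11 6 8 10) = [9, 7, 5, 3, 11, 4, 8, 0, 2, 1, 13, 6, 10, 12] = (0 9 1 7)(2 5 4 11 6 8)(10 13 12)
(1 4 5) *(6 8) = (1 4 5)(6 8) = [0, 4, 2, 3, 5, 1, 8, 7, 6]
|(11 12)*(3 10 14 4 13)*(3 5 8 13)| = 12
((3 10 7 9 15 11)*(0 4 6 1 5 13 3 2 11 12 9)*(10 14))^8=(0 10 3 5 6)(1 4 7 14 13)(9 12 15)=[10, 4, 2, 5, 7, 6, 0, 14, 8, 12, 3, 11, 15, 1, 13, 9]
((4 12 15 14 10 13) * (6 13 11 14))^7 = (4 15 13 12 6)(10 11 14) = [0, 1, 2, 3, 15, 5, 4, 7, 8, 9, 11, 14, 6, 12, 10, 13]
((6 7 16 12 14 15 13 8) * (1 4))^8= (16)= [0, 1, 2, 3, 4, 5, 6, 7, 8, 9, 10, 11, 12, 13, 14, 15, 16]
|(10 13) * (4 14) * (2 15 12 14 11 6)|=14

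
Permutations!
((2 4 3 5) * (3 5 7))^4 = [0, 1, 4, 3, 5, 2, 6, 7] = (7)(2 4 5)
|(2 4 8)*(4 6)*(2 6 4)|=|(2 4 8 6)|=4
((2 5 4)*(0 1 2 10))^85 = (0 1 2 5 4 10) = [1, 2, 5, 3, 10, 4, 6, 7, 8, 9, 0]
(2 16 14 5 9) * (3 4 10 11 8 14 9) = (2 16 9)(3 4 10 11 8 14 5) = [0, 1, 16, 4, 10, 3, 6, 7, 14, 2, 11, 8, 12, 13, 5, 15, 9]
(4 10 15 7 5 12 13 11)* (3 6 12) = (3 6 12 13 11 4 10 15 7 5) = [0, 1, 2, 6, 10, 3, 12, 5, 8, 9, 15, 4, 13, 11, 14, 7]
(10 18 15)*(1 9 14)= (1 9 14)(10 18 15)= [0, 9, 2, 3, 4, 5, 6, 7, 8, 14, 18, 11, 12, 13, 1, 10, 16, 17, 15]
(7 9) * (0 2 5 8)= (0 2 5 8)(7 9)= [2, 1, 5, 3, 4, 8, 6, 9, 0, 7]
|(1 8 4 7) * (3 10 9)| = 12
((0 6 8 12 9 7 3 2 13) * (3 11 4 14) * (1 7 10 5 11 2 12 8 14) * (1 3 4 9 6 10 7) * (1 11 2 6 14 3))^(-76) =(0 13 2 5 10)(1 3 11 12 9 14 7 4 6) =[13, 3, 5, 11, 6, 10, 1, 4, 8, 14, 0, 12, 9, 2, 7]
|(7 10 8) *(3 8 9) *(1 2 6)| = 15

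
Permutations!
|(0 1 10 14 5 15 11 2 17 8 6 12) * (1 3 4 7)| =|(0 3 4 7 1 10 14 5 15 11 2 17 8 6 12)| =15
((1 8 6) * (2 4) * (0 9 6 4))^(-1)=(0 2 4 8 1 6 9)=[2, 6, 4, 3, 8, 5, 9, 7, 1, 0]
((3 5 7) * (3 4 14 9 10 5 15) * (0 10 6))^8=[0, 1, 2, 3, 4, 5, 6, 7, 8, 9, 10, 11, 12, 13, 14, 15]=(15)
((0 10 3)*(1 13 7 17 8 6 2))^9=(1 7 8 2 13 17 6)=[0, 7, 13, 3, 4, 5, 1, 8, 2, 9, 10, 11, 12, 17, 14, 15, 16, 6]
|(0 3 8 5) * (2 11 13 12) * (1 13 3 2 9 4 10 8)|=|(0 2 11 3 1 13 12 9 4 10 8 5)|=12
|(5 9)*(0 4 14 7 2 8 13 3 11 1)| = |(0 4 14 7 2 8 13 3 11 1)(5 9)| = 10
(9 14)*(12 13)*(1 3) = [0, 3, 2, 1, 4, 5, 6, 7, 8, 14, 10, 11, 13, 12, 9] = (1 3)(9 14)(12 13)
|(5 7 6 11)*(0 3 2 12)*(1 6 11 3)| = 6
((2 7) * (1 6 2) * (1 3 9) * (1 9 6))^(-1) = (9)(2 6 3 7) = [0, 1, 6, 7, 4, 5, 3, 2, 8, 9]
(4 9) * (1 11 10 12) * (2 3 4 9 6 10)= [0, 11, 3, 4, 6, 5, 10, 7, 8, 9, 12, 2, 1]= (1 11 2 3 4 6 10 12)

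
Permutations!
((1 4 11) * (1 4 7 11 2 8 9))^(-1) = [0, 9, 4, 3, 11, 5, 6, 1, 2, 8, 10, 7] = (1 9 8 2 4 11 7)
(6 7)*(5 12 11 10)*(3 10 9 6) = [0, 1, 2, 10, 4, 12, 7, 3, 8, 6, 5, 9, 11] = (3 10 5 12 11 9 6 7)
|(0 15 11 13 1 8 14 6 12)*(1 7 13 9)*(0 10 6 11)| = 30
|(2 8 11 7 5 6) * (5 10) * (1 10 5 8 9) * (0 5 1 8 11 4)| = 28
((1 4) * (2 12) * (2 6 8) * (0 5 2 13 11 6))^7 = [12, 4, 5, 3, 1, 0, 11, 7, 6, 9, 10, 13, 2, 8] = (0 12 2 5)(1 4)(6 11 13 8)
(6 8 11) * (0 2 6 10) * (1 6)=(0 2 1 6 8 11 10)=[2, 6, 1, 3, 4, 5, 8, 7, 11, 9, 0, 10]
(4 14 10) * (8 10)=(4 14 8 10)=[0, 1, 2, 3, 14, 5, 6, 7, 10, 9, 4, 11, 12, 13, 8]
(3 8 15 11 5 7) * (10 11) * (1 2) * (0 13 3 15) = (0 13 3 8)(1 2)(5 7 15 10 11) = [13, 2, 1, 8, 4, 7, 6, 15, 0, 9, 11, 5, 12, 3, 14, 10]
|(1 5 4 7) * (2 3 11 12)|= |(1 5 4 7)(2 3 11 12)|= 4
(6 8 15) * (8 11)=(6 11 8 15)=[0, 1, 2, 3, 4, 5, 11, 7, 15, 9, 10, 8, 12, 13, 14, 6]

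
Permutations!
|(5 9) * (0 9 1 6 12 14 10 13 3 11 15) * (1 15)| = 8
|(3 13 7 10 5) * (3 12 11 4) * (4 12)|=|(3 13 7 10 5 4)(11 12)|=6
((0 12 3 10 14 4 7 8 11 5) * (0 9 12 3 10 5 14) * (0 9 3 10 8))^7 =[4, 1, 2, 5, 11, 3, 6, 14, 9, 0, 7, 12, 10, 13, 8] =(0 4 11 12 10 7 14 8 9)(3 5)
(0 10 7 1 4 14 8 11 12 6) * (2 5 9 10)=(0 2 5 9 10 7 1 4 14 8 11 12 6)=[2, 4, 5, 3, 14, 9, 0, 1, 11, 10, 7, 12, 6, 13, 8]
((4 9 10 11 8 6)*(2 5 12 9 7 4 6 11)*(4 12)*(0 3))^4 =[0, 1, 12, 3, 10, 9, 6, 2, 8, 4, 7, 11, 5] =(2 12 5 9 4 10 7)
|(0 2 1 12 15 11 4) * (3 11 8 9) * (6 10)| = 10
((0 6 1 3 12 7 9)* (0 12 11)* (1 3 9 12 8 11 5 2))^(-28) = (12)(0 11 8 9 1 2 5 3 6) = [11, 2, 5, 6, 4, 3, 0, 7, 9, 1, 10, 8, 12]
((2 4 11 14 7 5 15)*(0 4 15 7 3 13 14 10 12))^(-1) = [12, 1, 15, 14, 0, 7, 6, 5, 8, 9, 11, 4, 10, 3, 13, 2] = (0 12 10 11 4)(2 15)(3 14 13)(5 7)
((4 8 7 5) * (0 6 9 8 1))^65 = (0 6 9 8 7 5 4 1) = [6, 0, 2, 3, 1, 4, 9, 5, 7, 8]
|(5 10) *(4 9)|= 2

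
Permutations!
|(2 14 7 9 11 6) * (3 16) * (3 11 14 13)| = 6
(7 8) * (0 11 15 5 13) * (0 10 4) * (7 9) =[11, 1, 2, 3, 0, 13, 6, 8, 9, 7, 4, 15, 12, 10, 14, 5] =(0 11 15 5 13 10 4)(7 8 9)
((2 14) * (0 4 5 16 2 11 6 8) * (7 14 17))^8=(0 11 17 5 8 14 2 4 6 7 16)=[11, 1, 4, 3, 6, 8, 7, 16, 14, 9, 10, 17, 12, 13, 2, 15, 0, 5]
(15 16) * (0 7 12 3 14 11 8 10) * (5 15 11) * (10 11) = [7, 1, 2, 14, 4, 15, 6, 12, 11, 9, 0, 8, 3, 13, 5, 16, 10] = (0 7 12 3 14 5 15 16 10)(8 11)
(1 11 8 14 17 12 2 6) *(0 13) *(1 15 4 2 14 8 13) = (0 1 11 13)(2 6 15 4)(12 14 17) = [1, 11, 6, 3, 2, 5, 15, 7, 8, 9, 10, 13, 14, 0, 17, 4, 16, 12]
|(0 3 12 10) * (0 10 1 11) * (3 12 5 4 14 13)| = |(0 12 1 11)(3 5 4 14 13)| = 20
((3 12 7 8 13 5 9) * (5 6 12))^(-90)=(13)=[0, 1, 2, 3, 4, 5, 6, 7, 8, 9, 10, 11, 12, 13]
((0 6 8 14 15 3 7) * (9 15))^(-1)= (0 7 3 15 9 14 8 6)= [7, 1, 2, 15, 4, 5, 0, 3, 6, 14, 10, 11, 12, 13, 8, 9]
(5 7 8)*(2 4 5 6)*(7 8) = (2 4 5 8 6) = [0, 1, 4, 3, 5, 8, 2, 7, 6]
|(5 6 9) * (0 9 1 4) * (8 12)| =6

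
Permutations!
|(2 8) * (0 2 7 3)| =|(0 2 8 7 3)| =5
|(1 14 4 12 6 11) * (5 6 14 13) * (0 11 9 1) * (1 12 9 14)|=|(0 11)(1 13 5 6 14 4 9 12)|=8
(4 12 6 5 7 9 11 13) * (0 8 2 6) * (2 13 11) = [8, 1, 6, 3, 12, 7, 5, 9, 13, 2, 10, 11, 0, 4] = (0 8 13 4 12)(2 6 5 7 9)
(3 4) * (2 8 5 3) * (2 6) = [0, 1, 8, 4, 6, 3, 2, 7, 5] = (2 8 5 3 4 6)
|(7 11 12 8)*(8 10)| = |(7 11 12 10 8)| = 5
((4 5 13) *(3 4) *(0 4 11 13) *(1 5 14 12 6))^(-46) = (0 12 5 14 1 4 6)(3 13 11) = [12, 4, 2, 13, 6, 14, 0, 7, 8, 9, 10, 3, 5, 11, 1]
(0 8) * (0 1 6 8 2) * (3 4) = [2, 6, 0, 4, 3, 5, 8, 7, 1] = (0 2)(1 6 8)(3 4)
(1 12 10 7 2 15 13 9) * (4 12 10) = (1 10 7 2 15 13 9)(4 12) = [0, 10, 15, 3, 12, 5, 6, 2, 8, 1, 7, 11, 4, 9, 14, 13]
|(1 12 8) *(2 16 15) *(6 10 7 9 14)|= |(1 12 8)(2 16 15)(6 10 7 9 14)|= 15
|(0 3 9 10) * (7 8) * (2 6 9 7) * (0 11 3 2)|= 9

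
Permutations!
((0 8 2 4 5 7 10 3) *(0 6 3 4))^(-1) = (0 2 8)(3 6)(4 10 7 5) = [2, 1, 8, 6, 10, 4, 3, 5, 0, 9, 7]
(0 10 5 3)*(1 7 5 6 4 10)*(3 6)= (0 1 7 5 6 4 10 3)= [1, 7, 2, 0, 10, 6, 4, 5, 8, 9, 3]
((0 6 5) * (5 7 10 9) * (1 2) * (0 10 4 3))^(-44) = (0 6 7 4 3)(5 10 9) = [6, 1, 2, 0, 3, 10, 7, 4, 8, 5, 9]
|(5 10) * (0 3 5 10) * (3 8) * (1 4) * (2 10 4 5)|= |(0 8 3 2 10 4 1 5)|= 8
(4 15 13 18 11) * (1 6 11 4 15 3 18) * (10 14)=(1 6 11 15 13)(3 18 4)(10 14)=[0, 6, 2, 18, 3, 5, 11, 7, 8, 9, 14, 15, 12, 1, 10, 13, 16, 17, 4]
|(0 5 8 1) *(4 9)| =|(0 5 8 1)(4 9)| =4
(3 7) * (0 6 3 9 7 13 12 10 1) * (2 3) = (0 6 2 3 13 12 10 1)(7 9) = [6, 0, 3, 13, 4, 5, 2, 9, 8, 7, 1, 11, 10, 12]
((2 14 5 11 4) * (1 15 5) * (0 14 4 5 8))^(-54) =(0 14 1 15 8) =[14, 15, 2, 3, 4, 5, 6, 7, 0, 9, 10, 11, 12, 13, 1, 8]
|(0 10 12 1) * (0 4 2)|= 6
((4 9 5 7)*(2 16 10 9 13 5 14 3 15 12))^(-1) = (2 12 15 3 14 9 10 16)(4 7 5 13) = [0, 1, 12, 14, 7, 13, 6, 5, 8, 10, 16, 11, 15, 4, 9, 3, 2]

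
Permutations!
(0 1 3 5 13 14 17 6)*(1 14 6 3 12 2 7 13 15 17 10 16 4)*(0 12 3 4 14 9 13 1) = (0 9 13 6 12 2 7 1 3 5 15 17 4)(10 16 14) = [9, 3, 7, 5, 0, 15, 12, 1, 8, 13, 16, 11, 2, 6, 10, 17, 14, 4]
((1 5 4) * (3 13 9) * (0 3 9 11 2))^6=[3, 1, 0, 13, 4, 5, 6, 7, 8, 9, 10, 2, 12, 11]=(0 3 13 11 2)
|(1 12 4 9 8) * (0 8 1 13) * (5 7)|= |(0 8 13)(1 12 4 9)(5 7)|= 12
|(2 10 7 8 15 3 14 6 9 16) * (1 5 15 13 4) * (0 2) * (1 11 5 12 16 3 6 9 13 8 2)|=|(0 1 12 16)(2 10 7)(3 14 9)(4 11 5 15 6 13)|=12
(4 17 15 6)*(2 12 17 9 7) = (2 12 17 15 6 4 9 7) = [0, 1, 12, 3, 9, 5, 4, 2, 8, 7, 10, 11, 17, 13, 14, 6, 16, 15]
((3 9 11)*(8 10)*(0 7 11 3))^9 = (11)(3 9)(8 10) = [0, 1, 2, 9, 4, 5, 6, 7, 10, 3, 8, 11]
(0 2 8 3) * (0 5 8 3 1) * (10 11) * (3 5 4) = (0 2 5 8 1)(3 4)(10 11) = [2, 0, 5, 4, 3, 8, 6, 7, 1, 9, 11, 10]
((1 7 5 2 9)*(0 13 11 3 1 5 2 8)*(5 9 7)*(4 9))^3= (0 3 8 11 5 13 1)(2 7)(4 9)= [3, 0, 7, 8, 9, 13, 6, 2, 11, 4, 10, 5, 12, 1]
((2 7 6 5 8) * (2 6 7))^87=[0, 1, 2, 3, 4, 5, 6, 7, 8]=(8)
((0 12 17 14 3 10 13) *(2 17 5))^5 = (0 14 12 3 5 10 2 13 17) = [14, 1, 13, 5, 4, 10, 6, 7, 8, 9, 2, 11, 3, 17, 12, 15, 16, 0]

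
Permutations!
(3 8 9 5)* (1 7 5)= [0, 7, 2, 8, 4, 3, 6, 5, 9, 1]= (1 7 5 3 8 9)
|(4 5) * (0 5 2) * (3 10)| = |(0 5 4 2)(3 10)| = 4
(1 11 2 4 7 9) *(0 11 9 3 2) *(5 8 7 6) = (0 11)(1 9)(2 4 6 5 8 7 3) = [11, 9, 4, 2, 6, 8, 5, 3, 7, 1, 10, 0]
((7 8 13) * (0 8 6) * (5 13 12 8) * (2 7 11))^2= [13, 1, 6, 3, 4, 11, 5, 0, 8, 9, 10, 7, 12, 2]= (0 13 2 6 5 11 7)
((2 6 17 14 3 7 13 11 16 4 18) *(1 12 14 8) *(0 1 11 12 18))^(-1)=(0 4 16 11 8 17 6 2 18 1)(3 14 12 13 7)=[4, 0, 18, 14, 16, 5, 2, 3, 17, 9, 10, 8, 13, 7, 12, 15, 11, 6, 1]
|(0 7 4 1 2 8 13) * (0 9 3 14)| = 10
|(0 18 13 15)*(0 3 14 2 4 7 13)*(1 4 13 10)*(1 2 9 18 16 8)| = |(0 16 8 1 4 7 10 2 13 15 3 14 9 18)| = 14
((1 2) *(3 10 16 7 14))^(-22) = [0, 1, 2, 7, 4, 5, 6, 10, 8, 9, 14, 11, 12, 13, 16, 15, 3] = (3 7 10 14 16)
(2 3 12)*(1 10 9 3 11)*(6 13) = (1 10 9 3 12 2 11)(6 13) = [0, 10, 11, 12, 4, 5, 13, 7, 8, 3, 9, 1, 2, 6]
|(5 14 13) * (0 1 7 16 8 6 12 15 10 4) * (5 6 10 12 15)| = |(0 1 7 16 8 10 4)(5 14 13 6 15 12)| = 42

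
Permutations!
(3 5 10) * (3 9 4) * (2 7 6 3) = (2 7 6 3 5 10 9 4) = [0, 1, 7, 5, 2, 10, 3, 6, 8, 4, 9]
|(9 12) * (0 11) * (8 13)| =2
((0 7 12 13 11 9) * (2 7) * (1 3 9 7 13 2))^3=[9, 0, 7, 1, 4, 5, 6, 13, 8, 3, 10, 2, 11, 12]=(0 9 3 1)(2 7 13 12 11)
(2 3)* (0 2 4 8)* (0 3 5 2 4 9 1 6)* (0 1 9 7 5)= (9)(0 4 8 3 7 5 2)(1 6)= [4, 6, 0, 7, 8, 2, 1, 5, 3, 9]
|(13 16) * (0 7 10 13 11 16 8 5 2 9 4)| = 18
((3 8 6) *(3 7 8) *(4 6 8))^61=(8)(4 6 7)=[0, 1, 2, 3, 6, 5, 7, 4, 8]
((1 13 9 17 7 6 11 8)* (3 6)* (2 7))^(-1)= (1 8 11 6 3 7 2 17 9 13)= [0, 8, 17, 7, 4, 5, 3, 2, 11, 13, 10, 6, 12, 1, 14, 15, 16, 9]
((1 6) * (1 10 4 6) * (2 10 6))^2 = [0, 1, 4, 3, 10, 5, 6, 7, 8, 9, 2] = (2 4 10)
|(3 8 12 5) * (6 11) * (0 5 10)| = 6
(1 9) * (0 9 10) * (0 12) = [9, 10, 2, 3, 4, 5, 6, 7, 8, 1, 12, 11, 0] = (0 9 1 10 12)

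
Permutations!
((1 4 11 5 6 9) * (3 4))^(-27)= (1 3 4 11 5 6 9)= [0, 3, 2, 4, 11, 6, 9, 7, 8, 1, 10, 5]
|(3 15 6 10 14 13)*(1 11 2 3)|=|(1 11 2 3 15 6 10 14 13)|=9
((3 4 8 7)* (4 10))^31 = [0, 1, 2, 10, 8, 5, 6, 3, 7, 9, 4] = (3 10 4 8 7)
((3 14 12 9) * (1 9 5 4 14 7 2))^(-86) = (1 2 7 3 9)(4 12)(5 14) = [0, 2, 7, 9, 12, 14, 6, 3, 8, 1, 10, 11, 4, 13, 5]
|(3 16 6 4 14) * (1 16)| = 6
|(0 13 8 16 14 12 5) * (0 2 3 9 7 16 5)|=|(0 13 8 5 2 3 9 7 16 14 12)|=11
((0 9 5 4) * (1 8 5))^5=(0 4 5 8 1 9)=[4, 9, 2, 3, 5, 8, 6, 7, 1, 0]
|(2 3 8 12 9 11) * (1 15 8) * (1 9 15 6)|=12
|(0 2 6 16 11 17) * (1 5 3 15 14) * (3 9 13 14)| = |(0 2 6 16 11 17)(1 5 9 13 14)(3 15)| = 30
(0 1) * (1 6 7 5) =(0 6 7 5 1) =[6, 0, 2, 3, 4, 1, 7, 5]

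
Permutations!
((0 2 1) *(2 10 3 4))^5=(0 1 2 4 3 10)=[1, 2, 4, 10, 3, 5, 6, 7, 8, 9, 0]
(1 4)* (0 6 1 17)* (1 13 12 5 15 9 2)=(0 6 13 12 5 15 9 2 1 4 17)=[6, 4, 1, 3, 17, 15, 13, 7, 8, 2, 10, 11, 5, 12, 14, 9, 16, 0]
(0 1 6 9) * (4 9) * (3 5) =(0 1 6 4 9)(3 5) =[1, 6, 2, 5, 9, 3, 4, 7, 8, 0]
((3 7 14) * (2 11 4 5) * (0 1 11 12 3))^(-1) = (0 14 7 3 12 2 5 4 11 1) = [14, 0, 5, 12, 11, 4, 6, 3, 8, 9, 10, 1, 2, 13, 7]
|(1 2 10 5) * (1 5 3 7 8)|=6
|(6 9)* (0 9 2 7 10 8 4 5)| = |(0 9 6 2 7 10 8 4 5)| = 9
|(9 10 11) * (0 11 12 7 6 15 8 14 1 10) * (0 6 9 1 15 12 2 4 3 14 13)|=44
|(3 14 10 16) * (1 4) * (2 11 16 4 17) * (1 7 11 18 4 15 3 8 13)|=20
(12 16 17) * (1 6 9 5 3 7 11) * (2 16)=(1 6 9 5 3 7 11)(2 16 17 12)=[0, 6, 16, 7, 4, 3, 9, 11, 8, 5, 10, 1, 2, 13, 14, 15, 17, 12]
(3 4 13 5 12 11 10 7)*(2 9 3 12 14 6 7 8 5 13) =(2 9 3 4)(5 14 6 7 12 11 10 8) =[0, 1, 9, 4, 2, 14, 7, 12, 5, 3, 8, 10, 11, 13, 6]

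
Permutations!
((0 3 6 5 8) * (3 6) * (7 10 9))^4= (7 10 9)= [0, 1, 2, 3, 4, 5, 6, 10, 8, 7, 9]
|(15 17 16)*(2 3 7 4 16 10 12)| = |(2 3 7 4 16 15 17 10 12)| = 9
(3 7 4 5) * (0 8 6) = (0 8 6)(3 7 4 5) = [8, 1, 2, 7, 5, 3, 0, 4, 6]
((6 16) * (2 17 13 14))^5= (2 17 13 14)(6 16)= [0, 1, 17, 3, 4, 5, 16, 7, 8, 9, 10, 11, 12, 14, 2, 15, 6, 13]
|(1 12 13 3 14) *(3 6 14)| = 5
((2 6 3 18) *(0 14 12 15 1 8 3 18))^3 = (18)(0 15 3 12 8 14 1) = [15, 0, 2, 12, 4, 5, 6, 7, 14, 9, 10, 11, 8, 13, 1, 3, 16, 17, 18]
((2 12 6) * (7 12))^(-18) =(2 12)(6 7) =[0, 1, 12, 3, 4, 5, 7, 6, 8, 9, 10, 11, 2]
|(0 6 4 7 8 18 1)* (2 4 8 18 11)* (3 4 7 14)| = 24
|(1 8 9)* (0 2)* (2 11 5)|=12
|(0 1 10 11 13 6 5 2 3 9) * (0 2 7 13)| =12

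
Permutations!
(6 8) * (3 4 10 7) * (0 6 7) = (0 6 8 7 3 4 10) = [6, 1, 2, 4, 10, 5, 8, 3, 7, 9, 0]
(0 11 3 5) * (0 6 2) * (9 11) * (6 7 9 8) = [8, 1, 0, 5, 4, 7, 2, 9, 6, 11, 10, 3] = (0 8 6 2)(3 5 7 9 11)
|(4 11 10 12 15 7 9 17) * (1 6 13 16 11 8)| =|(1 6 13 16 11 10 12 15 7 9 17 4 8)| =13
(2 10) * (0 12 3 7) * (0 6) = [12, 1, 10, 7, 4, 5, 0, 6, 8, 9, 2, 11, 3] = (0 12 3 7 6)(2 10)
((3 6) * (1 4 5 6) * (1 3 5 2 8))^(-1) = (1 8 2 4)(5 6) = [0, 8, 4, 3, 1, 6, 5, 7, 2]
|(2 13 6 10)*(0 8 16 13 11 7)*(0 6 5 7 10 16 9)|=|(0 8 9)(2 11 10)(5 7 6 16 13)|=15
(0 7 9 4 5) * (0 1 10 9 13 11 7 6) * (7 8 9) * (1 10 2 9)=(0 6)(1 2 9 4 5 10 7 13 11 8)=[6, 2, 9, 3, 5, 10, 0, 13, 1, 4, 7, 8, 12, 11]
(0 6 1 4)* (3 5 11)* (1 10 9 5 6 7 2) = (0 7 2 1 4)(3 6 10 9 5 11) = [7, 4, 1, 6, 0, 11, 10, 2, 8, 5, 9, 3]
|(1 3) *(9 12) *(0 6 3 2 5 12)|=|(0 6 3 1 2 5 12 9)|=8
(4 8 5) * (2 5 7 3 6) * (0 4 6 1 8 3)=(0 4 3 1 8 7)(2 5 6)=[4, 8, 5, 1, 3, 6, 2, 0, 7]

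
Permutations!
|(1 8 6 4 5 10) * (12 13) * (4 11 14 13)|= |(1 8 6 11 14 13 12 4 5 10)|= 10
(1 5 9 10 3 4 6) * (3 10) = [0, 5, 2, 4, 6, 9, 1, 7, 8, 3, 10] = (10)(1 5 9 3 4 6)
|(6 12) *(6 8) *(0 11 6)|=5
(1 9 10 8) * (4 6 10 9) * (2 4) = (1 2 4 6 10 8) = [0, 2, 4, 3, 6, 5, 10, 7, 1, 9, 8]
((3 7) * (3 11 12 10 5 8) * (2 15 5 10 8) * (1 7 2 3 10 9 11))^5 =(1 7)(2 15 5 3) =[0, 7, 15, 2, 4, 3, 6, 1, 8, 9, 10, 11, 12, 13, 14, 5]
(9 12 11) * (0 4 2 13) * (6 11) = [4, 1, 13, 3, 2, 5, 11, 7, 8, 12, 10, 9, 6, 0] = (0 4 2 13)(6 11 9 12)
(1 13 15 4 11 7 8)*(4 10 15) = (1 13 4 11 7 8)(10 15) = [0, 13, 2, 3, 11, 5, 6, 8, 1, 9, 15, 7, 12, 4, 14, 10]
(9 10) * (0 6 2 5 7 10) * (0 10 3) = (0 6 2 5 7 3)(9 10) = [6, 1, 5, 0, 4, 7, 2, 3, 8, 10, 9]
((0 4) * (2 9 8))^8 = (2 8 9) = [0, 1, 8, 3, 4, 5, 6, 7, 9, 2]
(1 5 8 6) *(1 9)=(1 5 8 6 9)=[0, 5, 2, 3, 4, 8, 9, 7, 6, 1]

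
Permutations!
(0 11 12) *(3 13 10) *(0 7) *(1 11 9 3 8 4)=[9, 11, 2, 13, 1, 5, 6, 0, 4, 3, 8, 12, 7, 10]=(0 9 3 13 10 8 4 1 11 12 7)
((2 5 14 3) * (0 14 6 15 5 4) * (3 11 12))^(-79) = (0 2 12 14 4 3 11)(5 15 6) = [2, 1, 12, 11, 3, 15, 5, 7, 8, 9, 10, 0, 14, 13, 4, 6]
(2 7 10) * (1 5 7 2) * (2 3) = [0, 5, 3, 2, 4, 7, 6, 10, 8, 9, 1] = (1 5 7 10)(2 3)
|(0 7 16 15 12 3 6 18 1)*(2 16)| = |(0 7 2 16 15 12 3 6 18 1)| = 10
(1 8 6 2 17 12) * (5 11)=(1 8 6 2 17 12)(5 11)=[0, 8, 17, 3, 4, 11, 2, 7, 6, 9, 10, 5, 1, 13, 14, 15, 16, 12]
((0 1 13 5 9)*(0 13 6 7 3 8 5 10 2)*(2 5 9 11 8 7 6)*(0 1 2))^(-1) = (0 1 2)(3 7)(5 10 13 9 8 11) = [1, 2, 0, 7, 4, 10, 6, 3, 11, 8, 13, 5, 12, 9]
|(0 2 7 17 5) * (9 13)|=10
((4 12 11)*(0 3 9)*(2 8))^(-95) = (0 3 9)(2 8)(4 12 11) = [3, 1, 8, 9, 12, 5, 6, 7, 2, 0, 10, 4, 11]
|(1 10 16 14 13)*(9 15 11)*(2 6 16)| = 21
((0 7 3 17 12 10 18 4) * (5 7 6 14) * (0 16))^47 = (0 16 4 18 10 12 17 3 7 5 14 6) = [16, 1, 2, 7, 18, 14, 0, 5, 8, 9, 12, 11, 17, 13, 6, 15, 4, 3, 10]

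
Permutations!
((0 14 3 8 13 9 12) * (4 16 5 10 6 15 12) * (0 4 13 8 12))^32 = (0 3 4 5 6)(10 15 14 12 16) = [3, 1, 2, 4, 5, 6, 0, 7, 8, 9, 15, 11, 16, 13, 12, 14, 10]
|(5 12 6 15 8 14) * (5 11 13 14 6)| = |(5 12)(6 15 8)(11 13 14)| = 6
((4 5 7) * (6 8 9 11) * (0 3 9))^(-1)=(0 8 6 11 9 3)(4 7 5)=[8, 1, 2, 0, 7, 4, 11, 5, 6, 3, 10, 9]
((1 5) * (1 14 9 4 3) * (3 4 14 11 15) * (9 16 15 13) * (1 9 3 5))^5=(3 5 14 13 15 9 11 16)=[0, 1, 2, 5, 4, 14, 6, 7, 8, 11, 10, 16, 12, 15, 13, 9, 3]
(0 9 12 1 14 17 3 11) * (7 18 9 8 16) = [8, 14, 2, 11, 4, 5, 6, 18, 16, 12, 10, 0, 1, 13, 17, 15, 7, 3, 9] = (0 8 16 7 18 9 12 1 14 17 3 11)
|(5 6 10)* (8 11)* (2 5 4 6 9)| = |(2 5 9)(4 6 10)(8 11)| = 6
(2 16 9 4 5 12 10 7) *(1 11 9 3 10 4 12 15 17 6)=(1 11 9 12 4 5 15 17 6)(2 16 3 10 7)=[0, 11, 16, 10, 5, 15, 1, 2, 8, 12, 7, 9, 4, 13, 14, 17, 3, 6]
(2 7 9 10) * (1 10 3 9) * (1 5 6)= (1 10 2 7 5 6)(3 9)= [0, 10, 7, 9, 4, 6, 1, 5, 8, 3, 2]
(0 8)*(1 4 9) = (0 8)(1 4 9) = [8, 4, 2, 3, 9, 5, 6, 7, 0, 1]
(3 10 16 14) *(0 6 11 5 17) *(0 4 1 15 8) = (0 6 11 5 17 4 1 15 8)(3 10 16 14) = [6, 15, 2, 10, 1, 17, 11, 7, 0, 9, 16, 5, 12, 13, 3, 8, 14, 4]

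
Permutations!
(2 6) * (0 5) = (0 5)(2 6) = [5, 1, 6, 3, 4, 0, 2]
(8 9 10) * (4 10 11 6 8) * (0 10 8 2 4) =(0 10)(2 4 8 9 11 6) =[10, 1, 4, 3, 8, 5, 2, 7, 9, 11, 0, 6]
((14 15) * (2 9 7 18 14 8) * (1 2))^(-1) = (1 8 15 14 18 7 9 2) = [0, 8, 1, 3, 4, 5, 6, 9, 15, 2, 10, 11, 12, 13, 18, 14, 16, 17, 7]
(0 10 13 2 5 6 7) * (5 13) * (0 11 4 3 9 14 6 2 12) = (0 10 5 2 13 12)(3 9 14 6 7 11 4) = [10, 1, 13, 9, 3, 2, 7, 11, 8, 14, 5, 4, 0, 12, 6]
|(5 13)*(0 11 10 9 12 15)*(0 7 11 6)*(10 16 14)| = |(0 6)(5 13)(7 11 16 14 10 9 12 15)| = 8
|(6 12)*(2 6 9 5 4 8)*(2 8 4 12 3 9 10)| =7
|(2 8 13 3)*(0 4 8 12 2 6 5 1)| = 8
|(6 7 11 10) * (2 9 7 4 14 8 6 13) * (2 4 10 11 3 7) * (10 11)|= |(2 9)(3 7)(4 14 8 6 11 10 13)|= 14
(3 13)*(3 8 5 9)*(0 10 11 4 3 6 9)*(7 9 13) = (0 10 11 4 3 7 9 6 13 8 5) = [10, 1, 2, 7, 3, 0, 13, 9, 5, 6, 11, 4, 12, 8]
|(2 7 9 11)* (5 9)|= 5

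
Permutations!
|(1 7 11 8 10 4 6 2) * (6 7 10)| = |(1 10 4 7 11 8 6 2)| = 8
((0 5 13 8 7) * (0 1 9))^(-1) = (0 9 1 7 8 13 5) = [9, 7, 2, 3, 4, 0, 6, 8, 13, 1, 10, 11, 12, 5]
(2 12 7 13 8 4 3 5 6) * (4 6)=(2 12 7 13 8 6)(3 5 4)=[0, 1, 12, 5, 3, 4, 2, 13, 6, 9, 10, 11, 7, 8]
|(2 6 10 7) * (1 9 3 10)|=|(1 9 3 10 7 2 6)|=7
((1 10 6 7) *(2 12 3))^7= (1 7 6 10)(2 12 3)= [0, 7, 12, 2, 4, 5, 10, 6, 8, 9, 1, 11, 3]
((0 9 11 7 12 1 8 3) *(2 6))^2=(0 11 12 8)(1 3 9 7)=[11, 3, 2, 9, 4, 5, 6, 1, 0, 7, 10, 12, 8]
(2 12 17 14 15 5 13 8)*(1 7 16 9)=(1 7 16 9)(2 12 17 14 15 5 13 8)=[0, 7, 12, 3, 4, 13, 6, 16, 2, 1, 10, 11, 17, 8, 15, 5, 9, 14]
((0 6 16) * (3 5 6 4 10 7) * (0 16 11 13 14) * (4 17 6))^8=(0 6 13)(3 10 5 7 4)(11 14 17)=[6, 1, 2, 10, 3, 7, 13, 4, 8, 9, 5, 14, 12, 0, 17, 15, 16, 11]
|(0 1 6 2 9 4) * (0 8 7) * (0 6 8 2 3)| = 6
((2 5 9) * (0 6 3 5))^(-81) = [5, 1, 3, 2, 4, 0, 9, 7, 8, 6] = (0 5)(2 3)(6 9)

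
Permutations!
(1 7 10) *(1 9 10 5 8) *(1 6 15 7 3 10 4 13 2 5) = [0, 3, 5, 10, 13, 8, 15, 1, 6, 4, 9, 11, 12, 2, 14, 7] = (1 3 10 9 4 13 2 5 8 6 15 7)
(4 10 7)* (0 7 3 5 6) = [7, 1, 2, 5, 10, 6, 0, 4, 8, 9, 3] = (0 7 4 10 3 5 6)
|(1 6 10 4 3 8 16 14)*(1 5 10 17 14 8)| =8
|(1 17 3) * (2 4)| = 6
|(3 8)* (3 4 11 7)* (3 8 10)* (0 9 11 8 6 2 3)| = 8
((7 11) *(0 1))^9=(0 1)(7 11)=[1, 0, 2, 3, 4, 5, 6, 11, 8, 9, 10, 7]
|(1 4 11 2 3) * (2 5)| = |(1 4 11 5 2 3)| = 6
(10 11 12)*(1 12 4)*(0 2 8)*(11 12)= (0 2 8)(1 11 4)(10 12)= [2, 11, 8, 3, 1, 5, 6, 7, 0, 9, 12, 4, 10]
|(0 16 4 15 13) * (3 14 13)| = 7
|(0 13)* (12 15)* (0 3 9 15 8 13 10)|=6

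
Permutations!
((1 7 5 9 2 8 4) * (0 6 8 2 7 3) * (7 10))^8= [8, 0, 2, 6, 3, 5, 4, 7, 1, 9, 10]= (10)(0 8 1)(3 6 4)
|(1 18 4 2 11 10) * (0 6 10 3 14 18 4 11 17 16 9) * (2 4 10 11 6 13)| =30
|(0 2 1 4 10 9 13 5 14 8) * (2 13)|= 5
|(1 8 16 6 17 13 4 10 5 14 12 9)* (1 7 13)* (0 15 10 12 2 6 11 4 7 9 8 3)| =|(0 15 10 5 14 2 6 17 1 3)(4 12 8 16 11)(7 13)| =10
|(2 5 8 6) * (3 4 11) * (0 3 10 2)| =|(0 3 4 11 10 2 5 8 6)| =9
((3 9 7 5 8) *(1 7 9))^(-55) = (9) = [0, 1, 2, 3, 4, 5, 6, 7, 8, 9]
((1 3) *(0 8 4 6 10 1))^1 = [8, 3, 2, 0, 6, 5, 10, 7, 4, 9, 1] = (0 8 4 6 10 1 3)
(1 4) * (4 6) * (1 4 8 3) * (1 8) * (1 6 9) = (1 9)(3 8) = [0, 9, 2, 8, 4, 5, 6, 7, 3, 1]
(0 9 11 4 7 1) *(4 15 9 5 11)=[5, 0, 2, 3, 7, 11, 6, 1, 8, 4, 10, 15, 12, 13, 14, 9]=(0 5 11 15 9 4 7 1)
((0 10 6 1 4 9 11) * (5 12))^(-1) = (0 11 9 4 1 6 10)(5 12) = [11, 6, 2, 3, 1, 12, 10, 7, 8, 4, 0, 9, 5]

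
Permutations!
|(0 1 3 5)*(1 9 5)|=|(0 9 5)(1 3)|=6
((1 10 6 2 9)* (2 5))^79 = (1 10 6 5 2 9) = [0, 10, 9, 3, 4, 2, 5, 7, 8, 1, 6]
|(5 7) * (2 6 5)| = |(2 6 5 7)| = 4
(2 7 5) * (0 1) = (0 1)(2 7 5) = [1, 0, 7, 3, 4, 2, 6, 5]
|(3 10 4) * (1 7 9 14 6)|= 15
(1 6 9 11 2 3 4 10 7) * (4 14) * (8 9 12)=(1 6 12 8 9 11 2 3 14 4 10 7)=[0, 6, 3, 14, 10, 5, 12, 1, 9, 11, 7, 2, 8, 13, 4]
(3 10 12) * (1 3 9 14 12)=(1 3 10)(9 14 12)=[0, 3, 2, 10, 4, 5, 6, 7, 8, 14, 1, 11, 9, 13, 12]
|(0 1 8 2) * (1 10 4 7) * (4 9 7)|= 7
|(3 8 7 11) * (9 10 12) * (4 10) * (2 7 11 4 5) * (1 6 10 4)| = 24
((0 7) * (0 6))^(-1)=(0 6 7)=[6, 1, 2, 3, 4, 5, 7, 0]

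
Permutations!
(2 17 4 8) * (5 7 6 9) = (2 17 4 8)(5 7 6 9) = [0, 1, 17, 3, 8, 7, 9, 6, 2, 5, 10, 11, 12, 13, 14, 15, 16, 4]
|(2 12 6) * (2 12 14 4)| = 6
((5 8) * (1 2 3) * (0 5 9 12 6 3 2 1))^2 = (0 8 12 3 5 9 6) = [8, 1, 2, 5, 4, 9, 0, 7, 12, 6, 10, 11, 3]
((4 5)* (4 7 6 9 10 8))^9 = (4 7 9 8 5 6 10) = [0, 1, 2, 3, 7, 6, 10, 9, 5, 8, 4]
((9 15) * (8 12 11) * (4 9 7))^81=(4 9 15 7)=[0, 1, 2, 3, 9, 5, 6, 4, 8, 15, 10, 11, 12, 13, 14, 7]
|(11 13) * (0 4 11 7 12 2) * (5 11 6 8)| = 10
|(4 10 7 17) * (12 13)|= 4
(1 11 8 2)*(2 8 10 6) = (1 11 10 6 2) = [0, 11, 1, 3, 4, 5, 2, 7, 8, 9, 6, 10]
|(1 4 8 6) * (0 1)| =|(0 1 4 8 6)| =5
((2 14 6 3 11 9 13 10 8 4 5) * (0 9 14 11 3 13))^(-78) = (2 6 8)(4 11 13)(5 14 10) = [0, 1, 6, 3, 11, 14, 8, 7, 2, 9, 5, 13, 12, 4, 10]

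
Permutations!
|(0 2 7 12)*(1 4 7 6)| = |(0 2 6 1 4 7 12)| = 7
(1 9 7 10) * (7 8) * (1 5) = [0, 9, 2, 3, 4, 1, 6, 10, 7, 8, 5] = (1 9 8 7 10 5)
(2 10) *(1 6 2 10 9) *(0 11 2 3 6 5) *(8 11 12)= (0 12 8 11 2 9 1 5)(3 6)= [12, 5, 9, 6, 4, 0, 3, 7, 11, 1, 10, 2, 8]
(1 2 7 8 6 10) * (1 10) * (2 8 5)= (10)(1 8 6)(2 7 5)= [0, 8, 7, 3, 4, 2, 1, 5, 6, 9, 10]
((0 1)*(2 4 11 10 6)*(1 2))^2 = (0 4 10 1 2 11 6) = [4, 2, 11, 3, 10, 5, 0, 7, 8, 9, 1, 6]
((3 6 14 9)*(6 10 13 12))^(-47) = (3 13 6 9 10 12 14) = [0, 1, 2, 13, 4, 5, 9, 7, 8, 10, 12, 11, 14, 6, 3]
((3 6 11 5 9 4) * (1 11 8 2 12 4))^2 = (1 5)(2 4 6)(3 8 12)(9 11) = [0, 5, 4, 8, 6, 1, 2, 7, 12, 11, 10, 9, 3]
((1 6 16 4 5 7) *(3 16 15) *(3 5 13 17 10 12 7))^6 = (1 4)(3 12)(5 10)(6 13)(7 16)(15 17) = [0, 4, 2, 12, 1, 10, 13, 16, 8, 9, 5, 11, 3, 6, 14, 17, 7, 15]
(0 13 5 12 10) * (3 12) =(0 13 5 3 12 10) =[13, 1, 2, 12, 4, 3, 6, 7, 8, 9, 0, 11, 10, 5]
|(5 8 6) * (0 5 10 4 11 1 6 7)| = 20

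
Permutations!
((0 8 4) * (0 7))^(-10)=(0 4)(7 8)=[4, 1, 2, 3, 0, 5, 6, 8, 7]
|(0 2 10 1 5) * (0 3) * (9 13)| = |(0 2 10 1 5 3)(9 13)| = 6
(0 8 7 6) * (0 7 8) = (8)(6 7) = [0, 1, 2, 3, 4, 5, 7, 6, 8]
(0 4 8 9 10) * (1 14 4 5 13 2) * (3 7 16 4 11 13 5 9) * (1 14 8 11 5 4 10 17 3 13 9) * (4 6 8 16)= (0 1 16 10)(2 14 5 6 8 13)(3 7 4 11 9 17)= [1, 16, 14, 7, 11, 6, 8, 4, 13, 17, 0, 9, 12, 2, 5, 15, 10, 3]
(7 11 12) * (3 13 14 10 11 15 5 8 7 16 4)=[0, 1, 2, 13, 3, 8, 6, 15, 7, 9, 11, 12, 16, 14, 10, 5, 4]=(3 13 14 10 11 12 16 4)(5 8 7 15)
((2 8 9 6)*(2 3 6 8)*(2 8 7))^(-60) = [0, 1, 2, 3, 4, 5, 6, 7, 8, 9] = (9)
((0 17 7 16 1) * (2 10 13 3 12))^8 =(0 16 17 1 7)(2 3 10 12 13) =[16, 7, 3, 10, 4, 5, 6, 0, 8, 9, 12, 11, 13, 2, 14, 15, 17, 1]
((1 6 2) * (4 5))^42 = (6) = [0, 1, 2, 3, 4, 5, 6]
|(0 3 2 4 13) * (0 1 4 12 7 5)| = 6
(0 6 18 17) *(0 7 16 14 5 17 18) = [6, 1, 2, 3, 4, 17, 0, 16, 8, 9, 10, 11, 12, 13, 5, 15, 14, 7, 18] = (18)(0 6)(5 17 7 16 14)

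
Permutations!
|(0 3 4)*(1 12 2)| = 3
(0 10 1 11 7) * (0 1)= [10, 11, 2, 3, 4, 5, 6, 1, 8, 9, 0, 7]= (0 10)(1 11 7)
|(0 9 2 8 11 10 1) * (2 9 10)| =|(0 10 1)(2 8 11)| =3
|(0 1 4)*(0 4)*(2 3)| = 2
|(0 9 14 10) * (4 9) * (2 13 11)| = 15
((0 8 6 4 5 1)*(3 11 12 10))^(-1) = [1, 5, 2, 10, 6, 4, 8, 7, 0, 9, 12, 3, 11] = (0 1 5 4 6 8)(3 10 12 11)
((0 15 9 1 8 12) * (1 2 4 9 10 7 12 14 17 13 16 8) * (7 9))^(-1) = [12, 1, 9, 3, 2, 5, 6, 4, 16, 10, 15, 11, 7, 17, 8, 0, 13, 14] = (0 12 7 4 2 9 10 15)(8 16 13 17 14)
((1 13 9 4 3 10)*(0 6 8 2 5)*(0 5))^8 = (1 9 3)(4 10 13) = [0, 9, 2, 1, 10, 5, 6, 7, 8, 3, 13, 11, 12, 4]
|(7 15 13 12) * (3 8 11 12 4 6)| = 9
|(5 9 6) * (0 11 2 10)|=|(0 11 2 10)(5 9 6)|=12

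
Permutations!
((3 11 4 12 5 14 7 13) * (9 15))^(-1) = (3 13 7 14 5 12 4 11)(9 15) = [0, 1, 2, 13, 11, 12, 6, 14, 8, 15, 10, 3, 4, 7, 5, 9]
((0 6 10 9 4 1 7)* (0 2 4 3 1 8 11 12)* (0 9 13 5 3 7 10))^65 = (13)(0 6)(2 8 12 7 4 11 9) = [6, 1, 8, 3, 11, 5, 0, 4, 12, 2, 10, 9, 7, 13]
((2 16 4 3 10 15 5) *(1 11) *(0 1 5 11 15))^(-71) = (0 10 3 4 16 2 5 11 15 1) = [10, 0, 5, 4, 16, 11, 6, 7, 8, 9, 3, 15, 12, 13, 14, 1, 2]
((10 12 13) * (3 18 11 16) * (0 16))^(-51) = (0 11 18 3 16) = [11, 1, 2, 16, 4, 5, 6, 7, 8, 9, 10, 18, 12, 13, 14, 15, 0, 17, 3]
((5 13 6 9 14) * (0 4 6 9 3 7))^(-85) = (5 14 9 13) = [0, 1, 2, 3, 4, 14, 6, 7, 8, 13, 10, 11, 12, 5, 9]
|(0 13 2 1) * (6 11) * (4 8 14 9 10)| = |(0 13 2 1)(4 8 14 9 10)(6 11)| = 20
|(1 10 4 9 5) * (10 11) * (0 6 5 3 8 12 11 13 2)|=42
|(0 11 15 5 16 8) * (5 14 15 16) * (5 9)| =4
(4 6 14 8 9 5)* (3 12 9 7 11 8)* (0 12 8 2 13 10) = (0 12 9 5 4 6 14 3 8 7 11 2 13 10) = [12, 1, 13, 8, 6, 4, 14, 11, 7, 5, 0, 2, 9, 10, 3]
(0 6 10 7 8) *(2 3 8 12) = (0 6 10 7 12 2 3 8) = [6, 1, 3, 8, 4, 5, 10, 12, 0, 9, 7, 11, 2]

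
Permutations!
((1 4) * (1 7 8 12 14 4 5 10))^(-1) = (1 10 5)(4 14 12 8 7) = [0, 10, 2, 3, 14, 1, 6, 4, 7, 9, 5, 11, 8, 13, 12]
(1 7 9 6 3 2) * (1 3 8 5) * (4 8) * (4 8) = (1 7 9 6 8 5)(2 3) = [0, 7, 3, 2, 4, 1, 8, 9, 5, 6]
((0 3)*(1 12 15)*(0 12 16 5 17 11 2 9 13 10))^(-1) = (0 10 13 9 2 11 17 5 16 1 15 12 3) = [10, 15, 11, 0, 4, 16, 6, 7, 8, 2, 13, 17, 3, 9, 14, 12, 1, 5]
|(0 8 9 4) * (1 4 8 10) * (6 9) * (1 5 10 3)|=|(0 3 1 4)(5 10)(6 9 8)|=12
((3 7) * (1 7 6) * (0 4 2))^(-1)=(0 2 4)(1 6 3 7)=[2, 6, 4, 7, 0, 5, 3, 1]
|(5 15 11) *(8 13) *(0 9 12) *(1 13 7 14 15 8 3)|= |(0 9 12)(1 13 3)(5 8 7 14 15 11)|= 6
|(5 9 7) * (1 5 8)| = 5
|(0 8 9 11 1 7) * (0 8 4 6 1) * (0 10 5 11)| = 21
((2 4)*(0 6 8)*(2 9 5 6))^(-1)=(0 8 6 5 9 4 2)=[8, 1, 0, 3, 2, 9, 5, 7, 6, 4]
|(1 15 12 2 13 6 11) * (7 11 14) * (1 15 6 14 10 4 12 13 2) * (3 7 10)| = |(1 6 3 7 11 15 13 14 10 4 12)| = 11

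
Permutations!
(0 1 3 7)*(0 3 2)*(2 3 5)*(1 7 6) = [7, 3, 0, 6, 4, 2, 1, 5] = (0 7 5 2)(1 3 6)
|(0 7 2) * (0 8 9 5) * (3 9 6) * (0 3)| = 15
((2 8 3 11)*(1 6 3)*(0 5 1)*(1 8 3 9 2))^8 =(0 8 5)(1 9 3)(2 11 6) =[8, 9, 11, 1, 4, 0, 2, 7, 5, 3, 10, 6]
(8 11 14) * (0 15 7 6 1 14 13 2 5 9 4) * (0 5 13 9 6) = [15, 14, 13, 3, 5, 6, 1, 0, 11, 4, 10, 9, 12, 2, 8, 7] = (0 15 7)(1 14 8 11 9 4 5 6)(2 13)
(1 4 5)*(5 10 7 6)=(1 4 10 7 6 5)=[0, 4, 2, 3, 10, 1, 5, 6, 8, 9, 7]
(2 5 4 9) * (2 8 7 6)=(2 5 4 9 8 7 6)=[0, 1, 5, 3, 9, 4, 2, 6, 7, 8]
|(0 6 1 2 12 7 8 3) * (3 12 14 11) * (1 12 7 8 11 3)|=10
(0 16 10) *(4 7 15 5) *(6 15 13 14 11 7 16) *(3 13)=(0 6 15 5 4 16 10)(3 13 14 11 7)=[6, 1, 2, 13, 16, 4, 15, 3, 8, 9, 0, 7, 12, 14, 11, 5, 10]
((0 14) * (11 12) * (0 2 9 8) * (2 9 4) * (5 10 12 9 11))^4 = (0 8 9 11 14)(5 10 12) = [8, 1, 2, 3, 4, 10, 6, 7, 9, 11, 12, 14, 5, 13, 0]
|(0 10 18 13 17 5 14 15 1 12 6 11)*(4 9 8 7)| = 12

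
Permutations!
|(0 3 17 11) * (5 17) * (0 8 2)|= 7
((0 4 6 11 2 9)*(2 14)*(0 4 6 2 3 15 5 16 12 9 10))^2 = (0 11 3 5 12 4 10 6 14 15 16 9 2) = [11, 1, 0, 5, 10, 12, 14, 7, 8, 2, 6, 3, 4, 13, 15, 16, 9]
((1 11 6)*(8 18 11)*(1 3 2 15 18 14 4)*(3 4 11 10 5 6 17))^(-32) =(1 15 8 18 14 10 11 5 17 6 3 4 2) =[0, 15, 1, 4, 2, 17, 3, 7, 18, 9, 11, 5, 12, 13, 10, 8, 16, 6, 14]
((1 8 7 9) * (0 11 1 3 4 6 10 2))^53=(0 10 4 9 8 11 2 6 3 7 1)=[10, 0, 6, 7, 9, 5, 3, 1, 11, 8, 4, 2]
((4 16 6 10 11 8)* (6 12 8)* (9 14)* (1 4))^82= (1 16 8 4 12)(6 10 11)= [0, 16, 2, 3, 12, 5, 10, 7, 4, 9, 11, 6, 1, 13, 14, 15, 8]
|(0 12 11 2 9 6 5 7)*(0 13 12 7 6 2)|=|(0 7 13 12 11)(2 9)(5 6)|=10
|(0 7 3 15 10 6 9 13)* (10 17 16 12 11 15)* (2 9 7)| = 20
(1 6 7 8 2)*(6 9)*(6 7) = (1 9 7 8 2) = [0, 9, 1, 3, 4, 5, 6, 8, 2, 7]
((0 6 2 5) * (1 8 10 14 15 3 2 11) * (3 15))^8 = (15)(0 2 14 8 11)(1 6 5 3 10) = [2, 6, 14, 10, 4, 3, 5, 7, 11, 9, 1, 0, 12, 13, 8, 15]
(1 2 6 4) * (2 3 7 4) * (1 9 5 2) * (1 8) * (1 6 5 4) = (1 3 7)(2 5)(4 9)(6 8) = [0, 3, 5, 7, 9, 2, 8, 1, 6, 4]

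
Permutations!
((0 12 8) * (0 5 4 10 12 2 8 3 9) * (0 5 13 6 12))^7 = [9, 1, 5, 8, 12, 6, 0, 7, 4, 13, 3, 11, 2, 10] = (0 9 13 10 3 8 4 12 2 5 6)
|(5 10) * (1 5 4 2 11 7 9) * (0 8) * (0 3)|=24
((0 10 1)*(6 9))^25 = [10, 0, 2, 3, 4, 5, 9, 7, 8, 6, 1] = (0 10 1)(6 9)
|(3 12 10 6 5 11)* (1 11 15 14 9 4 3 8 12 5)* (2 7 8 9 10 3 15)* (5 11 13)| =|(1 13 5 2 7 8 12 3 11 9 4 15 14 10 6)| =15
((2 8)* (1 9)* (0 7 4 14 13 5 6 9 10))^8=(0 1 6 13 4)(5 14 7 10 9)=[1, 6, 2, 3, 0, 14, 13, 10, 8, 5, 9, 11, 12, 4, 7]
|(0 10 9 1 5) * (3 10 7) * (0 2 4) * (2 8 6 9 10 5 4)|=|(10)(0 7 3 5 8 6 9 1 4)|=9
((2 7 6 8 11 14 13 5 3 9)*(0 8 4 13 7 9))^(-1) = (0 3 5 13 4 6 7 14 11 8)(2 9) = [3, 1, 9, 5, 6, 13, 7, 14, 0, 2, 10, 8, 12, 4, 11]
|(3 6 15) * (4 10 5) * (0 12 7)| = 3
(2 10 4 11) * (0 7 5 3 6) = [7, 1, 10, 6, 11, 3, 0, 5, 8, 9, 4, 2] = (0 7 5 3 6)(2 10 4 11)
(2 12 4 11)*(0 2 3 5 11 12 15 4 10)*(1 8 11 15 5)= (0 2 5 15 4 12 10)(1 8 11 3)= [2, 8, 5, 1, 12, 15, 6, 7, 11, 9, 0, 3, 10, 13, 14, 4]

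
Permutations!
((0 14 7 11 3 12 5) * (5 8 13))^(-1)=(0 5 13 8 12 3 11 7 14)=[5, 1, 2, 11, 4, 13, 6, 14, 12, 9, 10, 7, 3, 8, 0]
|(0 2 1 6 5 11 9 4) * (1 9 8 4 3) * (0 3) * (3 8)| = |(0 2 9)(1 6 5 11 3)(4 8)| = 30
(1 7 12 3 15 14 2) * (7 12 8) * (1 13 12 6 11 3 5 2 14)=[0, 6, 13, 15, 4, 2, 11, 8, 7, 9, 10, 3, 5, 12, 14, 1]=(1 6 11 3 15)(2 13 12 5)(7 8)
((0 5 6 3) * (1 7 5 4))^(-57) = (0 3 6 5 7 1 4) = [3, 4, 2, 6, 0, 7, 5, 1]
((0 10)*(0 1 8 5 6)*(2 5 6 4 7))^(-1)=[6, 10, 7, 3, 5, 2, 8, 4, 1, 9, 0]=(0 6 8 1 10)(2 7 4 5)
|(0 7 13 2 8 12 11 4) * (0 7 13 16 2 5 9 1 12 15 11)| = |(0 13 5 9 1 12)(2 8 15 11 4 7 16)| = 42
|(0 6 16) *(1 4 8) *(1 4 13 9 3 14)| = 30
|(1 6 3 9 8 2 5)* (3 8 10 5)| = |(1 6 8 2 3 9 10 5)| = 8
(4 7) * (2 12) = (2 12)(4 7) = [0, 1, 12, 3, 7, 5, 6, 4, 8, 9, 10, 11, 2]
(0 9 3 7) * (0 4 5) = (0 9 3 7 4 5) = [9, 1, 2, 7, 5, 0, 6, 4, 8, 3]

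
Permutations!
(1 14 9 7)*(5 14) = [0, 5, 2, 3, 4, 14, 6, 1, 8, 7, 10, 11, 12, 13, 9] = (1 5 14 9 7)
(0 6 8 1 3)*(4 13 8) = (0 6 4 13 8 1 3) = [6, 3, 2, 0, 13, 5, 4, 7, 1, 9, 10, 11, 12, 8]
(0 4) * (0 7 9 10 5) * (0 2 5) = (0 4 7 9 10)(2 5) = [4, 1, 5, 3, 7, 2, 6, 9, 8, 10, 0]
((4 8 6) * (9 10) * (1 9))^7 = (1 9 10)(4 8 6) = [0, 9, 2, 3, 8, 5, 4, 7, 6, 10, 1]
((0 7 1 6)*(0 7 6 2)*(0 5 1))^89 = [7, 5, 1, 3, 4, 2, 0, 6] = (0 7 6)(1 5 2)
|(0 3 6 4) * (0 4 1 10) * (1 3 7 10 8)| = |(0 7 10)(1 8)(3 6)| = 6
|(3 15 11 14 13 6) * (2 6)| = |(2 6 3 15 11 14 13)| = 7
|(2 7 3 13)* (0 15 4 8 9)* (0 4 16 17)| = 12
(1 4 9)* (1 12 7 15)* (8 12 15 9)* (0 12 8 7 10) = (0 12 10)(1 4 7 9 15) = [12, 4, 2, 3, 7, 5, 6, 9, 8, 15, 0, 11, 10, 13, 14, 1]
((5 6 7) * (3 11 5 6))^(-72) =(11) =[0, 1, 2, 3, 4, 5, 6, 7, 8, 9, 10, 11]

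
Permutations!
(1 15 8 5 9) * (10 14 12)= (1 15 8 5 9)(10 14 12)= [0, 15, 2, 3, 4, 9, 6, 7, 5, 1, 14, 11, 10, 13, 12, 8]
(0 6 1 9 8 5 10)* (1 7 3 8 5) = [6, 9, 2, 8, 4, 10, 7, 3, 1, 5, 0] = (0 6 7 3 8 1 9 5 10)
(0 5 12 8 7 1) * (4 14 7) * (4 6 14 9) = (0 5 12 8 6 14 7 1)(4 9) = [5, 0, 2, 3, 9, 12, 14, 1, 6, 4, 10, 11, 8, 13, 7]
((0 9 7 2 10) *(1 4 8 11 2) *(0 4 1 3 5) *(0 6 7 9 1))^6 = (2 10 4 8 11)(3 6)(5 7) = [0, 1, 10, 6, 8, 7, 3, 5, 11, 9, 4, 2]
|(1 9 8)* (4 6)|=6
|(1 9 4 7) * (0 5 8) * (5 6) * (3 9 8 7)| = 6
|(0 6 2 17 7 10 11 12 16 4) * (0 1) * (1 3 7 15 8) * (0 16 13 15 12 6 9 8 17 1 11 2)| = 140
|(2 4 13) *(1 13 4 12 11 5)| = |(1 13 2 12 11 5)| = 6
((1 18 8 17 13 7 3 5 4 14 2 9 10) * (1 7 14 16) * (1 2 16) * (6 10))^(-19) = (1 7 2 17 4 10 16 8 5 6 14 18 3 9 13) = [0, 7, 17, 9, 10, 6, 14, 2, 5, 13, 16, 11, 12, 1, 18, 15, 8, 4, 3]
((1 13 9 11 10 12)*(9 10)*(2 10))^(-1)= [0, 12, 13, 3, 4, 5, 6, 7, 8, 11, 2, 9, 10, 1]= (1 12 10 2 13)(9 11)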